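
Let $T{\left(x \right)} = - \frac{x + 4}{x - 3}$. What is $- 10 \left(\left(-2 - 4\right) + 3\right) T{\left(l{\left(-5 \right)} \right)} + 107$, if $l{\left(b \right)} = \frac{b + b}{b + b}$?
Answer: $182$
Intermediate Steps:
$l{\left(b \right)} = 1$ ($l{\left(b \right)} = \frac{2 b}{2 b} = 2 b \frac{1}{2 b} = 1$)
$T{\left(x \right)} = - \frac{4 + x}{-3 + x}$
$- 10 \left(\left(-2 - 4\right) + 3\right) T{\left(l{\left(-5 \right)} \right)} + 107 = - 10 \left(\left(-2 - 4\right) + 3\right) \frac{-4 - 1}{-3 + 1} + 107 = - 10 \left(-6 + 3\right) \frac{-4 - 1}{-2} + 107 = - 10 \left(- 3 \left(\left(- \frac{1}{2}\right) \left(-5\right)\right)\right) + 107 = - 10 \left(\left(-3\right) \frac{5}{2}\right) + 107 = \left(-10\right) \left(- \frac{15}{2}\right) + 107 = 75 + 107 = 182$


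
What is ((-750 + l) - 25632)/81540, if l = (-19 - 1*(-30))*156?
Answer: -4111/13590 ≈ -0.30250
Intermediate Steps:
l = 1716 (l = (-19 + 30)*156 = 11*156 = 1716)
((-750 + l) - 25632)/81540 = ((-750 + 1716) - 25632)/81540 = (966 - 25632)*(1/81540) = -24666*1/81540 = -4111/13590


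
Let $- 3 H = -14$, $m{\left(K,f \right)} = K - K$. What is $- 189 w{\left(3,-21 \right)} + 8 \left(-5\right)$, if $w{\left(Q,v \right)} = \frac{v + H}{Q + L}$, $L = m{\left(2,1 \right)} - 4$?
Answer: $-3127$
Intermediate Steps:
$m{\left(K,f \right)} = 0$
$H = \frac{14}{3}$ ($H = \left(- \frac{1}{3}\right) \left(-14\right) = \frac{14}{3} \approx 4.6667$)
$L = -4$ ($L = 0 - 4 = -4$)
$w{\left(Q,v \right)} = \frac{\frac{14}{3} + v}{-4 + Q}$ ($w{\left(Q,v \right)} = \frac{v + \frac{14}{3}}{Q - 4} = \frac{\frac{14}{3} + v}{-4 + Q}$)
$- 189 w{\left(3,-21 \right)} + 8 \left(-5\right) = - 189 \frac{\frac{14}{3} - 21}{-4 + 3} + 8 \left(-5\right) = - 189 \frac{1}{-1} \left(- \frac{49}{3}\right) - 40 = - 189 \left(\left(-1\right) \left(- \frac{49}{3}\right)\right) - 40 = \left(-189\right) \frac{49}{3} - 40 = -3087 - 40 = -3127$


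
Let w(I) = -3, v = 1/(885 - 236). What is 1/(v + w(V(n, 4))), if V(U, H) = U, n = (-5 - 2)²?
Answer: -649/1946 ≈ -0.33350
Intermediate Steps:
n = 49 (n = (-7)² = 49)
v = 1/649 ≈ 0.0015408
1/(v + w(V(n, 4))) = 1/(1/649 - 3) = 1/(-1946/649) = -649/1946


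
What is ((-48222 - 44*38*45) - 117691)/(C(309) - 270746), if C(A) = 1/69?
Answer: 16639557/18681473 ≈ 0.89070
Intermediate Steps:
C(A) = 1/69
((-48222 - 44*38*45) - 117691)/(C(309) - 270746) = ((-48222 - 44*38*45) - 117691)/(1/69 - 270746) = ((-48222 - 1672*45) - 117691)/(-18681473/69) = ((-48222 - 75240) - 117691)*(-69/18681473) = (-123462 - 117691)*(-69/18681473) = -241153*(-69/18681473) = 16639557/18681473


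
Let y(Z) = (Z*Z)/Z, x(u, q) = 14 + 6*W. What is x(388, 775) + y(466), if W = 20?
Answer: 600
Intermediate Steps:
x(u, q) = 134 (x(u, q) = 14 + 6*20 = 14 + 120 = 134)
y(Z) = Z (y(Z) = Z²/Z = Z)
x(388, 775) + y(466) = 134 + 466 = 600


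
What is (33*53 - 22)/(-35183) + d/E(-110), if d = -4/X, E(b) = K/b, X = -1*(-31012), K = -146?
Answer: -979363528/19912487327 ≈ -0.049183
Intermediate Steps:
X = 31012
E(b) = -146/b
d = -1/7753 (d = -4/31012 = -4*1/31012 = -1/7753 ≈ -0.00012898)
(33*53 - 22)/(-35183) + d/E(-110) = (33*53 - 22)/(-35183) - 1/(7753*((-146/(-110)))) = (1749 - 22)*(-1/35183) - 1/(7753*((-146*(-1/110)))) = 1727*(-1/35183) - 1/(7753*73/55) = -1727/35183 - 1/7753*55/73 = -1727/35183 - 55/565969 = -979363528/19912487327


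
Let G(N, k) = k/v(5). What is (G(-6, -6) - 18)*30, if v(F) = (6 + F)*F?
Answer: -5976/11 ≈ -543.27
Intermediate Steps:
v(F) = F*(6 + F)
G(N, k) = k/55 (G(N, k) = k/((5*(6 + 5))) = k/((5*11)) = k/55)
(G(-6, -6) - 18)*30 = ((1/55)*(-6) - 18)*30 = (-6/55 - 18)*30 = -996/55*30 = -5976/11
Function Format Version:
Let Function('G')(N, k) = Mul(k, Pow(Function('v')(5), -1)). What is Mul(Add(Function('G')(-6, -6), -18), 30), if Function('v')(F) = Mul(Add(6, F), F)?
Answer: Rational(-5976, 11) ≈ -543.27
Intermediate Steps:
Function('v')(F) = Mul(F, Add(6, F))
Function('G')(N, k) = Mul(Rational(1, 55), k) (Function('G')(N, k) = Mul(k, Pow(Mul(5, Add(6, 5)), -1)) = Mul(k, Pow(Mul(5, 11), -1)) = Mul(k, Pow(55, -1)) = Mul(k, Rational(1, 55)) = Mul(Rational(1, 55), k))
Mul(Add(Function('G')(-6, -6), -18), 30) = Mul(Add(Mul(Rational(1, 55), -6), -18), 30) = Mul(Add(Rational(-6, 55), -18), 30) = Mul(Rational(-996, 55), 30) = Rational(-5976, 11)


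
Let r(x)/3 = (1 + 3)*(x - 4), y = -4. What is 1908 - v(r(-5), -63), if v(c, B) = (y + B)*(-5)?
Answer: 1573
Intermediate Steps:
r(x) = -48 + 12*x (r(x) = 3*((1 + 3)*(x - 4)) = 3*(4*(-4 + x)) = 3*(-16 + 4*x) = -48 + 12*x)
v(c, B) = 20 - 5*B (v(c, B) = (-4 + B)*(-5) = 20 - 5*B)
1908 - v(r(-5), -63) = 1908 - (20 - 5*(-63)) = 1908 - (20 + 315) = 1908 - 1*335 = 1908 - 335 = 1573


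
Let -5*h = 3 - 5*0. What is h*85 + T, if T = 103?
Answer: 52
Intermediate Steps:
h = -⅗ (h = -(3 - 5*0)/5 = -(3 + 0)/5 = -⅕*3 = -⅗ ≈ -0.60000)
h*85 + T = -⅗*85 + 103 = -51 + 103 = 52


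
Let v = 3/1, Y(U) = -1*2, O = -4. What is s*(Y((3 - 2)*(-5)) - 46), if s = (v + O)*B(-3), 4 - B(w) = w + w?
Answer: 480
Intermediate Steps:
Y(U) = -2
B(w) = 4 - 2*w (B(w) = 4 - (w + w) = 4 - 2*w)
v = 3 (v = 3*1 = 3)
s = -10 (s = (3 - 4)*(4 - 2*(-3)) = -(4 + 6) = -1*10 = -10)
s*(Y((3 - 2)*(-5)) - 46) = -10*(-2 - 46) = -10*(-48) = 480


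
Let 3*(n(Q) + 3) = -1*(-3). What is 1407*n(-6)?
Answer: -2814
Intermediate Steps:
n(Q) = -2 (n(Q) = -3 + (-1*(-3))/3 = -3 + (⅓)*3 = -3 + 1 = -2)
1407*n(-6) = 1407*(-2) = -2814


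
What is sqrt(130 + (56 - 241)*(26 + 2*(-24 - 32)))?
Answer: 2*sqrt(4010) ≈ 126.65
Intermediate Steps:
sqrt(130 + (56 - 241)*(26 + 2*(-24 - 32))) = sqrt(130 - 185*(26 + 2*(-56))) = sqrt(130 - 185*(26 - 112)) = sqrt(130 - 185*(-86)) = sqrt(130 + 15910) = sqrt(16040) = 2*sqrt(4010)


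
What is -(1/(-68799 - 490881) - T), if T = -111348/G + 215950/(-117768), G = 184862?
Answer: -88339726736189/36263979238080 ≈ -2.4360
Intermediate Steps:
T = -1894077863/777529572 (T = -111348/184862 + 215950/(-117768) = -111348*1/184862 + 215950*(-1/117768) = -55674/92431 - 15425/8412 = -1894077863/777529572 ≈ -2.4360)
-(1/(-68799 - 490881) - T) = -(1/(-68799 - 490881) - 1*(-1894077863/777529572)) = -(1/(-559680) + 1894077863/777529572) = -(-1/559680 + 1894077863/777529572) = -1*88339726736189/36263979238080 = -88339726736189/36263979238080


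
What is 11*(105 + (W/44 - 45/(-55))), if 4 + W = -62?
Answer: 2295/2 ≈ 1147.5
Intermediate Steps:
W = -66 (W = -4 - 62 = -66)
11*(105 + (W/44 - 45/(-55))) = 11*(105 + (-66/44 - 45/(-55))) = 11*(105 + (-66*1/44 - 45*(-1/55))) = 11*(105 + (-3/2 + 9/11)) = 11*(105 - 15/22) = 11*(2295/22) = 2295/2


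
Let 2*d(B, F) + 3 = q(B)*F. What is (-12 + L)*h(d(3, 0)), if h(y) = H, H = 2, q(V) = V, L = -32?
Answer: -88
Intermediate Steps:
d(B, F) = -3/2 + B*F/2 (d(B, F) = -3/2 + (B*F)/2 = -3/2 + B*F/2)
h(y) = 2
(-12 + L)*h(d(3, 0)) = (-12 - 32)*2 = -44*2 = -88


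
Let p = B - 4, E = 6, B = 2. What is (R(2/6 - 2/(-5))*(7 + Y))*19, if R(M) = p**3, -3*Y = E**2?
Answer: 760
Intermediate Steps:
Y = -12 (Y = -1/3*6**2 = -1/3*36 = -12)
p = -2 (p = 2 - 4 = -2)
R(M) = -8 (R(M) = (-2)**3 = -8)
(R(2/6 - 2/(-5))*(7 + Y))*19 = -8*(7 - 12)*19 = -8*(-5)*19 = 40*19 = 760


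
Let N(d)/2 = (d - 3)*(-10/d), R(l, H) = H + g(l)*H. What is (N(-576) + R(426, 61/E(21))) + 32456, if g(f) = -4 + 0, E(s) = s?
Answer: 10895533/336 ≈ 32427.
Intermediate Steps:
g(f) = -4
R(l, H) = -3*H (R(l, H) = H - 4*H = -3*H)
N(d) = -20*(-3 + d)/d (N(d) = 2*((d - 3)*(-10/d)) = 2*((-3 + d)*(-10/d)) = 2*(-10*(-3 + d)/d) = -20*(-3 + d)/d)
(N(-576) + R(426, 61/E(21))) + 32456 = ((-20 + 60/(-576)) - 183/21) + 32456 = ((-20 + 60*(-1/576)) - 183/21) + 32456 = ((-20 - 5/48) - 3*61/21) + 32456 = (-965/48 - 61/7) + 32456 = -9683/336 + 32456 = 10895533/336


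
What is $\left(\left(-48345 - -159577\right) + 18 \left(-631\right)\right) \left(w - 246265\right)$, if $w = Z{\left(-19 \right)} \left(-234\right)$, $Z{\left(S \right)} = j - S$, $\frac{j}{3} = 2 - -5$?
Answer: $-25530291250$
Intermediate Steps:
$j = 21$ ($j = 3 \left(2 - -5\right) = 3 \left(2 + 5\right) = 3 \cdot 7 = 21$)
$Z{\left(S \right)} = 21 - S$
$w = -9360$ ($w = \left(21 - -19\right) \left(-234\right) = \left(21 + 19\right) \left(-234\right) = 40 \left(-234\right) = -9360$)
$\left(\left(-48345 - -159577\right) + 18 \left(-631\right)\right) \left(w - 246265\right) = \left(\left(-48345 - -159577\right) + 18 \left(-631\right)\right) \left(-9360 - 246265\right) = \left(\left(-48345 + 159577\right) - 11358\right) \left(-255625\right) = \left(111232 - 11358\right) \left(-255625\right) = 99874 \left(-255625\right) = -25530291250$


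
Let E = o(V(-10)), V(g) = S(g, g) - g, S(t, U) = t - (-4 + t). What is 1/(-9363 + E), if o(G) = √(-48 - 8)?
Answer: -9363/87665825 - 2*I*√14/87665825 ≈ -0.0001068 - 8.5362e-8*I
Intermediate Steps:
S(t, U) = 4 (S(t, U) = t + (4 - t) = 4)
V(g) = 4 - g
o(G) = 2*I*√14 (o(G) = √(-56) = 2*I*√14)
E = 2*I*√14 ≈ 7.4833*I
1/(-9363 + E) = 1/(-9363 + 2*I*√14)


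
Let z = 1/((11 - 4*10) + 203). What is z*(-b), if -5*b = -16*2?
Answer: -16/435 ≈ -0.036782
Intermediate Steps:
b = 32/5 (b = -(-16)*2/5 = -⅕*(-32) = 32/5 ≈ 6.4000)
z = 1/174 (z = 1/((11 - 40) + 203) = 1/(-29 + 203) = 1/174 ≈ 0.0057471)
z*(-b) = (-1*32/5)/174 = (1/174)*(-32/5) = -16/435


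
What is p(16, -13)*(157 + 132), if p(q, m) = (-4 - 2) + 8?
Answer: 578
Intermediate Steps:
p(q, m) = 2 (p(q, m) = -6 + 8 = 2)
p(16, -13)*(157 + 132) = 2*(157 + 132) = 2*289 = 578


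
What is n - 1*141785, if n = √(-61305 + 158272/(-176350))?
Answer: -141785 + I*√19065718771297/17635 ≈ -1.4179e+5 + 247.6*I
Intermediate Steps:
n = I*√19065718771297/17635 (n = √(-61305 + 158272*(-1/176350)) = √(-61305 - 79136/88175) = √(-5405647511/88175) = I*√19065718771297/17635 ≈ 247.6*I)
n - 1*141785 = I*√19065718771297/17635 - 1*141785 = I*√19065718771297/17635 - 141785 = -141785 + I*√19065718771297/17635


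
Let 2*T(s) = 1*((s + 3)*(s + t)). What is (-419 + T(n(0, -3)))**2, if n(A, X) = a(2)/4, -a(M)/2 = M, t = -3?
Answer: 178929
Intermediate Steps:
a(M) = -2*M
n(A, X) = -1 (n(A, X) = -2*2/4 = -4*1/4 = -1)
T(s) = (-3 + s)*(3 + s)/2 (T(s) = (1*((s + 3)*(s - 3)))/2 = (1*((3 + s)*(-3 + s)))/2 = (1*((-3 + s)*(3 + s)))/2 = ((-3 + s)*(3 + s))/2 = (-3 + s)*(3 + s)/2)
(-419 + T(n(0, -3)))**2 = (-419 + (-9/2 + (1/2)*(-1)**2))**2 = (-419 + (-9/2 + (1/2)*1))**2 = (-419 + (-9/2 + 1/2))**2 = (-419 - 4)**2 = (-423)**2 = 178929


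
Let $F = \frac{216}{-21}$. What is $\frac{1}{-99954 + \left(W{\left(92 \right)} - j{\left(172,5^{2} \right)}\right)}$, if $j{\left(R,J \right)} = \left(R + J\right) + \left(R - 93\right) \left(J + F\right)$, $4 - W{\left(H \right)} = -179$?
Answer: $- \frac{7}{707913} \approx -9.8882 \cdot 10^{-6}$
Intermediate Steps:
$F = - \frac{72}{7}$ ($F = 216 \left(- \frac{1}{21}\right) = - \frac{72}{7} \approx -10.286$)
$W{\left(H \right)} = 183$ ($W{\left(H \right)} = 4 - -179 = 4 + 179 = 183$)
$j{\left(R,J \right)} = J + R + \left(-93 + R\right) \left(- \frac{72}{7} + J\right)$ ($j{\left(R,J \right)} = \left(R + J\right) + \left(R - 93\right) \left(J - \frac{72}{7}\right) = \left(J + R\right) + \left(-93 + R\right) \left(- \frac{72}{7} + J\right) = J + R + \left(-93 + R\right) \left(- \frac{72}{7} + J\right)$)
$\frac{1}{-99954 + \left(W{\left(92 \right)} - j{\left(172,5^{2} \right)}\right)} = \frac{1}{-99954 - \left(\frac{5415}{7} - 2300 - \frac{11180}{7} + 5^{2} \cdot 172\right)} = \frac{1}{-99954 - \left(- \frac{5765}{7} - 2300 + 4300\right)} = \frac{1}{-99954 + \left(183 - \left(\frac{6696}{7} - 2300 - \frac{11180}{7} + 4300\right)\right)} = \frac{1}{-99954 + \left(183 - \frac{9516}{7}\right)} = \frac{1}{-99954 - \frac{8235}{7}} = \frac{1}{- \frac{707913}{7}} = - \frac{7}{707913}$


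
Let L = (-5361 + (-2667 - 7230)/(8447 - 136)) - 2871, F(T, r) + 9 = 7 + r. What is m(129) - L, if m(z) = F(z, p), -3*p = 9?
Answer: 68384494/8311 ≈ 8228.2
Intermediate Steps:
p = -3 (p = -⅓*9 = -3)
F(T, r) = -2 + r (F(T, r) = -9 + (7 + r) = -2 + r)
m(z) = -5 (m(z) = -2 - 3 = -5)
L = -68426049/8311 (L = (-5361 - 9897/8311) - 2871 = -44565168/8311 - 2871 = -68426049/8311 ≈ -8233.2)
m(129) - L = -5 - 1*(-68426049/8311) = -5 + 68426049/8311 = 68384494/8311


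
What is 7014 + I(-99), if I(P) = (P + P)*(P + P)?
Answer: 46218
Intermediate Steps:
I(P) = 4*P² (I(P) = (2*P)*(2*P) = 4*P²)
7014 + I(-99) = 7014 + 4*(-99)² = 7014 + 4*9801 = 7014 + 39204 = 46218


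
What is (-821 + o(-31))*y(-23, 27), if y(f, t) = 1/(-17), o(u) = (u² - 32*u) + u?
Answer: -1101/17 ≈ -64.765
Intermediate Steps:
o(u) = u² - 31*u
y(f, t) = -1/17 (y(f, t) = 1*(-1/17) = -1/17)
(-821 + o(-31))*y(-23, 27) = (-821 - 31*(-31 - 31))*(-1/17) = (-821 - 31*(-62))*(-1/17) = (-821 + 1922)*(-1/17) = 1101*(-1/17) = -1101/17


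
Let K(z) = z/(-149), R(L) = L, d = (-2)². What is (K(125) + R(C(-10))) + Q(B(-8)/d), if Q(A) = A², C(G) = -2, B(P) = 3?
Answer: -5427/2384 ≈ -2.2764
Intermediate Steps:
d = 4
K(z) = -z/149 (K(z) = z*(-1/149) = -z/149)
(K(125) + R(C(-10))) + Q(B(-8)/d) = (-1/149*125 - 2) + (3/4)² = (-125/149 - 2) + (3*(¼))² = -423/149 + (¾)² = -423/149 + 9/16 = -5427/2384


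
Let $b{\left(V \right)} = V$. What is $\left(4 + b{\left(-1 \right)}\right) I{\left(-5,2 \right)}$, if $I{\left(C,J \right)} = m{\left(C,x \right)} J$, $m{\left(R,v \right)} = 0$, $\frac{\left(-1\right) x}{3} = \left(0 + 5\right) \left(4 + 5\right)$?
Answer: $0$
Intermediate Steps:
$x = -135$ ($x = - 3 \left(0 + 5\right) \left(4 + 5\right) = - 3 \cdot 5 \cdot 9 = \left(-3\right) 45 = -135$)
$I{\left(C,J \right)} = 0$ ($I{\left(C,J \right)} = 0 J = 0$)
$\left(4 + b{\left(-1 \right)}\right) I{\left(-5,2 \right)} = \left(4 - 1\right) 0 = 3 \cdot 0 = 0$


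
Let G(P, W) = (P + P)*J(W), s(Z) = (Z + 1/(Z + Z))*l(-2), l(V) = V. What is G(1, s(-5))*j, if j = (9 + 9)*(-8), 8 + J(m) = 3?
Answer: 1440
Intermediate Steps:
J(m) = -5 (J(m) = -8 + 3 = -5)
s(Z) = -1/Z - 2*Z (s(Z) = (Z + 1/(Z + Z))*(-2) = (Z + 1/(2*Z))*(-2) = -1/Z - 2*Z)
j = -144 (j = 18*(-8) = -144)
G(P, W) = -10*P (G(P, W) = (P + P)*(-5) = (2*P)*(-5) = -10*P)
G(1, s(-5))*j = -10*1*(-144) = -10*(-144) = 1440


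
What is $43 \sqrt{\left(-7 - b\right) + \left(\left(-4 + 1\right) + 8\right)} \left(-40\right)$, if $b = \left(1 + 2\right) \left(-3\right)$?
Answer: $- 1720 \sqrt{7} \approx -4550.7$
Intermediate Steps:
$b = -9$ ($b = 3 \left(-3\right) = -9$)
$43 \sqrt{\left(-7 - b\right) + \left(\left(-4 + 1\right) + 8\right)} \left(-40\right) = 43 \sqrt{\left(-7 - -9\right) + \left(\left(-4 + 1\right) + 8\right)} \left(-40\right) = 43 \sqrt{\left(-7 + 9\right) + \left(-3 + 8\right)} \left(-40\right) = 43 \sqrt{2 + 5} \left(-40\right) = 43 \sqrt{7} \left(-40\right) = - 1720 \sqrt{7}$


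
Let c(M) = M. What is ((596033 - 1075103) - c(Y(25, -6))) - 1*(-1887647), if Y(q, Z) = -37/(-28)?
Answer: 39440119/28 ≈ 1.4086e+6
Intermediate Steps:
Y(q, Z) = 37/28 (Y(q, Z) = -37*(-1/28) = 37/28)
((596033 - 1075103) - c(Y(25, -6))) - 1*(-1887647) = ((596033 - 1075103) - 1*37/28) - 1*(-1887647) = (-479070 - 37/28) + 1887647 = -13413997/28 + 1887647 = 39440119/28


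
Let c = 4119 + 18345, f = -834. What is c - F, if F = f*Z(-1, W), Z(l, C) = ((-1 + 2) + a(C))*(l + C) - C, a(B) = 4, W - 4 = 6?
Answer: 51654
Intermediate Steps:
W = 10 (W = 4 + 6 = 10)
c = 22464
Z(l, C) = 4*C + 5*l (Z(l, C) = ((-1 + 2) + 4)*(l + C) - C = (1 + 4)*(C + l) - C = 5*(C + l) - C = (5*C + 5*l) - C = 4*C + 5*l)
F = -29190 (F = -834*(4*10 + 5*(-1)) = -834*(40 - 5) = -834*35 = -29190)
c - F = 22464 - 1*(-29190) = 22464 + 29190 = 51654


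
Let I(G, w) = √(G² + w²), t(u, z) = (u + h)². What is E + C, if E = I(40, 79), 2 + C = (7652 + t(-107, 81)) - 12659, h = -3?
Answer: 7091 + √7841 ≈ 7179.5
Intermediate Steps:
t(u, z) = (-3 + u)² (t(u, z) = (u - 3)² = (-3 + u)²)
C = 7091 (C = -2 + ((7652 + (-3 - 107)²) - 12659) = -2 + ((7652 + (-110)²) - 12659) = -2 + ((7652 + 12100) - 12659) = -2 + (19752 - 12659) = -2 + 7093 = 7091)
E = √7841 (E = √(40² + 79²) = √(1600 + 6241) = √7841 ≈ 88.549)
E + C = √7841 + 7091 = 7091 + √7841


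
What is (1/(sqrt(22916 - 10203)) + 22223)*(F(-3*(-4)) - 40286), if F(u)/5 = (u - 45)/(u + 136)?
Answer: -132504481939/148 - 5962493*sqrt(12713)/1881524 ≈ -8.9530e+8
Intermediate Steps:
F(u) = 5*(-45 + u)/(136 + u) (F(u) = 5*((u - 45)/(u + 136)) = 5*((-45 + u)/(136 + u)) = 5*(-45 + u)/(136 + u))
(1/(sqrt(22916 - 10203)) + 22223)*(F(-3*(-4)) - 40286) = (1/(sqrt(22916 - 10203)) + 22223)*(5*(-45 - 3*(-4))/(136 - 3*(-4)) - 40286) = (1/(sqrt(12713)) + 22223)*(5*(-45 + 12)/(136 + 12) - 40286) = (sqrt(12713)/12713 + 22223)*(5*(-33)/148 - 40286) = (22223 + sqrt(12713)/12713)*(5*(1/148)*(-33) - 40286) = (22223 + sqrt(12713)/12713)*(-165/148 - 40286) = (22223 + sqrt(12713)/12713)*(-5962493/148) = -132504481939/148 - 5962493*sqrt(12713)/1881524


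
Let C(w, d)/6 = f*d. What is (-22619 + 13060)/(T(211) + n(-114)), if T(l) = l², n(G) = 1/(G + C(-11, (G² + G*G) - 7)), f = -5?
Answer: -7452808176/34711420943 ≈ -0.21471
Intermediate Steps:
C(w, d) = -30*d (C(w, d) = 6*(-5*d) = -30*d)
n(G) = 1/(210 + G - 60*G²) (n(G) = 1/(G - 30*((G² + G*G) - 7)) = 1/(G - 30*((G² + G²) - 7)) = 1/(G - 30*(2*G² - 7)) = 1/(G - 30*(-7 + 2*G²)) = 1/(G + (210 - 60*G²)) = 1/(210 + G - 60*G²))
(-22619 + 13060)/(T(211) + n(-114)) = (-22619 + 13060)/(211² + 1/(210 - 114 - 60*(-114)²)) = -9559/(44521 + 1/(210 - 114 - 60*12996)) = -9559/(44521 + 1/(210 - 114 - 779760)) = -9559/(44521 + 1/(-779664)) = -9559/(44521 - 1/779664) = -9559/34711420943/779664 = -9559*779664/34711420943 = -7452808176/34711420943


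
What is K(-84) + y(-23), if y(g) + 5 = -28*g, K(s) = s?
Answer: 555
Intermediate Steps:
y(g) = -5 - 28*g
K(-84) + y(-23) = -84 + (-5 - 28*(-23)) = -84 + (-5 + 644) = -84 + 639 = 555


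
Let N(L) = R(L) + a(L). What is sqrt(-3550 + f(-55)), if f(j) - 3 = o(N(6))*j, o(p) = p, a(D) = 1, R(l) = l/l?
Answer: I*sqrt(3657) ≈ 60.473*I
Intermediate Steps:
R(l) = 1
N(L) = 2 (N(L) = 1 + 1 = 2)
f(j) = 3 + 2*j
sqrt(-3550 + f(-55)) = sqrt(-3550 + (3 + 2*(-55))) = sqrt(-3550 + (3 - 110)) = sqrt(-3550 - 107) = sqrt(-3657) = I*sqrt(3657)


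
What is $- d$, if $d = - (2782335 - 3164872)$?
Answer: $-382537$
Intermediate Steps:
$d = 382537$ ($d = - (2782335 - 3164872) = \left(-1\right) \left(-382537\right) = 382537$)
$- d = \left(-1\right) 382537 = -382537$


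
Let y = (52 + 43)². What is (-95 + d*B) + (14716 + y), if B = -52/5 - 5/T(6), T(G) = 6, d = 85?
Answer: 136147/6 ≈ 22691.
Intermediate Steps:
y = 9025 (y = 95² = 9025)
B = -337/30 (B = -52/5 - 5/6 = -52*⅕ - 5*⅙ = -52/5 - ⅚ = -337/30 ≈ -11.233)
(-95 + d*B) + (14716 + y) = (-95 + 85*(-337/30)) + (14716 + 9025) = (-95 - 5729/6) + 23741 = -6299/6 + 23741 = 136147/6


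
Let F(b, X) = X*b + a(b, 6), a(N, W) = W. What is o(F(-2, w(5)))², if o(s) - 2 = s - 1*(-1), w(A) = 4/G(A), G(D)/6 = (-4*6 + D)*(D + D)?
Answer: 6589489/81225 ≈ 81.126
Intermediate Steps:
G(D) = 12*D*(-24 + D) (G(D) = 6*((-4*6 + D)*(D + D)) = 6*((-24 + D)*(2*D)) = 6*(2*D*(-24 + D)) = 12*D*(-24 + D))
w(A) = 1/(3*A*(-24 + A)) (w(A) = 4/((12*A*(-24 + A))) = 4*(1/(12*A*(-24 + A))) = 1/(3*A*(-24 + A)))
F(b, X) = 6 + X*b (F(b, X) = X*b + 6 = 6 + X*b)
o(s) = 3 + s (o(s) = 2 + (s - 1*(-1)) = 2 + (s + 1) = 2 + (1 + s) = 3 + s)
o(F(-2, w(5)))² = (3 + (6 + ((⅓)/(5*(-24 + 5)))*(-2)))² = (3 + (6 + ((⅓)*(⅕)/(-19))*(-2)))² = (3 + (6 + ((⅓)*(⅕)*(-1/19))*(-2)))² = (3 + (6 - 1/285*(-2)))² = (3 + (6 + 2/285))² = (3 + 1712/285)² = (2567/285)² = 6589489/81225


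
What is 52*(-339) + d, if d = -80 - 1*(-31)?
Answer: -17677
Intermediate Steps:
d = -49 (d = -80 + 31 = -49)
52*(-339) + d = 52*(-339) - 49 = -17628 - 49 = -17677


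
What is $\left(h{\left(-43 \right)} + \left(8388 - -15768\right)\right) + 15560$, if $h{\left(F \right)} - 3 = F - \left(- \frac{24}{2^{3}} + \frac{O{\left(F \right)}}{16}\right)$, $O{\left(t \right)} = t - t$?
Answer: $39679$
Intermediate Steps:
$O{\left(t \right)} = 0$
$h{\left(F \right)} = 6 + F$ ($h{\left(F \right)} = 3 + \left(F - \left(- \frac{24}{2^{3}} + \frac{0}{16}\right)\right) = 3 + \left(F - \left(- \frac{24}{8} + 0 \cdot \frac{1}{16}\right)\right) = 3 + \left(F - \left(\left(-24\right) \frac{1}{8} + 0\right)\right) = 3 + \left(F - \left(-3 + 0\right)\right) = 3 + \left(F - -3\right) = 3 + \left(F + 3\right) = 3 + \left(3 + F\right) = 6 + F$)
$\left(h{\left(-43 \right)} + \left(8388 - -15768\right)\right) + 15560 = \left(\left(6 - 43\right) + \left(8388 - -15768\right)\right) + 15560 = \left(-37 + \left(8388 + 15768\right)\right) + 15560 = \left(-37 + 24156\right) + 15560 = 24119 + 15560 = 39679$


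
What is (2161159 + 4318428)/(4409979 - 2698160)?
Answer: 6479587/1711819 ≈ 3.7852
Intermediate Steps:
(2161159 + 4318428)/(4409979 - 2698160) = 6479587/1711819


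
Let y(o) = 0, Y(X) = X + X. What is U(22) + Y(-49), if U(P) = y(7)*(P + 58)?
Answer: -98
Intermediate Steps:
Y(X) = 2*X
U(P) = 0 (U(P) = 0*(P + 58) = 0*(58 + P) = 0)
U(22) + Y(-49) = 0 + 2*(-49) = 0 - 98 = -98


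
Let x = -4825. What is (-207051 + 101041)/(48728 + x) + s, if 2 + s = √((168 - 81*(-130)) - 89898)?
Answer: -193816/43903 + 60*I*√22 ≈ -4.4146 + 281.42*I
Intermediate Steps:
s = -2 + 60*I*√22 (s = -2 + √((168 - 81*(-130)) - 89898) = -2 + √((168 + 10530) - 89898) = -2 + √(10698 - 89898) = -2 + √(-79200) = -2 + 60*I*√22 ≈ -2.0 + 281.42*I)
(-207051 + 101041)/(48728 + x) + s = (-207051 + 101041)/(48728 - 4825) + (-2 + 60*I*√22) = -106010/43903 + (-2 + 60*I*√22) = -193816/43903 + 60*I*√22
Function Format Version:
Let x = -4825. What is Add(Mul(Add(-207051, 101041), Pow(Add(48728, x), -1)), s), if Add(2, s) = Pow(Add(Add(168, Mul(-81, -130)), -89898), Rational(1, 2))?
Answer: Add(Rational(-193816, 43903), Mul(60, I, Pow(22, Rational(1, 2)))) ≈ Add(-4.4146, Mul(281.42, I))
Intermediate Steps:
s = Add(-2, Mul(60, I, Pow(22, Rational(1, 2)))) (s = Add(-2, Pow(Add(Add(168, Mul(-81, -130)), -89898), Rational(1, 2))) = Add(-2, Pow(Add(Add(168, 10530), -89898), Rational(1, 2))) = Add(-2, Pow(Add(10698, -89898), Rational(1, 2))) = Add(-2, Pow(-79200, Rational(1, 2))) = Add(-2, Mul(60, I, Pow(22, Rational(1, 2)))) ≈ Add(-2.0000, Mul(281.42, I)))
Add(Mul(Add(-207051, 101041), Pow(Add(48728, x), -1)), s) = Add(Mul(Add(-207051, 101041), Pow(Add(48728, -4825), -1)), Add(-2, Mul(60, I, Pow(22, Rational(1, 2))))) = Add(Mul(-106010, Pow(43903, -1)), Add(-2, Mul(60, I, Pow(22, Rational(1, 2))))) = Add(Mul(-106010, Rational(1, 43903)), Add(-2, Mul(60, I, Pow(22, Rational(1, 2))))) = Add(Rational(-106010, 43903), Add(-2, Mul(60, I, Pow(22, Rational(1, 2))))) = Add(Rational(-193816, 43903), Mul(60, I, Pow(22, Rational(1, 2))))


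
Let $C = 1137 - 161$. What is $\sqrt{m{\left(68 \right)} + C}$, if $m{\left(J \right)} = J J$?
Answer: $20 \sqrt{14} \approx 74.833$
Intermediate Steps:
$m{\left(J \right)} = J^{2}$
$C = 976$ ($C = 1137 - 161 = 976$)
$\sqrt{m{\left(68 \right)} + C} = \sqrt{68^{2} + 976} = \sqrt{4624 + 976} = \sqrt{5600} = 20 \sqrt{14}$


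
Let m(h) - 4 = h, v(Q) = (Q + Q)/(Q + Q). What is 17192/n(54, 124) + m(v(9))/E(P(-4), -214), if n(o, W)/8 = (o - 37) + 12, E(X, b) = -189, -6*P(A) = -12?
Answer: 406016/5481 ≈ 74.077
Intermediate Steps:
P(A) = 2 (P(A) = -⅙*(-12) = 2)
v(Q) = 1 (v(Q) = (2*Q)/((2*Q)) = (2*Q)*(1/(2*Q)) = 1)
m(h) = 4 + h
n(o, W) = -200 + 8*o (n(o, W) = 8*((o - 37) + 12) = 8*((-37 + o) + 12) = 8*(-25 + o) = -200 + 8*o)
17192/n(54, 124) + m(v(9))/E(P(-4), -214) = 17192/(-200 + 8*54) + (4 + 1)/(-189) = 17192/(-200 + 432) + 5*(-1/189) = 17192/232 - 5/189 = 17192*(1/232) - 5/189 = 2149/29 - 5/189 = 406016/5481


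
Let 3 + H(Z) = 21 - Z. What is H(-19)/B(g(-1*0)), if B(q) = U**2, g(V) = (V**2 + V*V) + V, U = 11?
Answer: 37/121 ≈ 0.30579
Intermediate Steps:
H(Z) = 18 - Z (H(Z) = -3 + (21 - Z) = 18 - Z)
g(V) = V + 2*V**2 (g(V) = (V**2 + V**2) + V = 2*V**2 + V = V + 2*V**2)
B(q) = 121 (B(q) = 11**2 = 121)
H(-19)/B(g(-1*0)) = (18 - 1*(-19))/121 = (18 + 19)*(1/121) = 37*(1/121) = 37/121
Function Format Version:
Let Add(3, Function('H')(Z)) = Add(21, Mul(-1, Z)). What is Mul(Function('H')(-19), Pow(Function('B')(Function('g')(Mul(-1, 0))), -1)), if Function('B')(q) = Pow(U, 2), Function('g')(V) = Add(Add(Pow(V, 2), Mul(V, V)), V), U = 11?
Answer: Rational(37, 121) ≈ 0.30579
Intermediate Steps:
Function('H')(Z) = Add(18, Mul(-1, Z)) (Function('H')(Z) = Add(-3, Add(21, Mul(-1, Z))) = Add(18, Mul(-1, Z)))
Function('g')(V) = Add(V, Mul(2, Pow(V, 2))) (Function('g')(V) = Add(Add(Pow(V, 2), Pow(V, 2)), V) = Add(Mul(2, Pow(V, 2)), V) = Add(V, Mul(2, Pow(V, 2))))
Function('B')(q) = 121 (Function('B')(q) = Pow(11, 2) = 121)
Mul(Function('H')(-19), Pow(Function('B')(Function('g')(Mul(-1, 0))), -1)) = Mul(Add(18, Mul(-1, -19)), Pow(121, -1)) = Mul(Add(18, 19), Rational(1, 121)) = Mul(37, Rational(1, 121)) = Rational(37, 121)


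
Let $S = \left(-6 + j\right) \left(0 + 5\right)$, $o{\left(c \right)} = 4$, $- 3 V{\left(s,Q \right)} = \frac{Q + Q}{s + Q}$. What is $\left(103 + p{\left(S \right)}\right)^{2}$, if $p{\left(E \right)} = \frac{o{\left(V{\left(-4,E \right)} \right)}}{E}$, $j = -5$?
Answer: $\frac{32046921}{3025} \approx 10594.0$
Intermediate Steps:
$V{\left(s,Q \right)} = - \frac{2 Q}{3 \left(Q + s\right)}$ ($V{\left(s,Q \right)} = - \frac{\left(Q + Q\right) \frac{1}{s + Q}}{3} = - \frac{2 Q \frac{1}{Q + s}}{3} = - \frac{2 Q}{3 \left(Q + s\right)}$)
$S = -55$ ($S = \left(-6 - 5\right) \left(0 + 5\right) = \left(-11\right) 5 = -55$)
$p{\left(E \right)} = \frac{4}{E}$
$\left(103 + p{\left(S \right)}\right)^{2} = \left(103 + \frac{4}{-55}\right)^{2} = \left(103 + 4 \left(- \frac{1}{55}\right)\right)^{2} = \left(103 - \frac{4}{55}\right)^{2} = \left(\frac{5661}{55}\right)^{2} = \frac{32046921}{3025}$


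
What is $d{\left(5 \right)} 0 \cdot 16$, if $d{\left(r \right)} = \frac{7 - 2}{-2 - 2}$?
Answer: $0$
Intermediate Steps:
$d{\left(r \right)} = - \frac{5}{4}$ ($d{\left(r \right)} = \frac{5}{-4} = 5 \left(- \frac{1}{4}\right) = - \frac{5}{4}$)
$d{\left(5 \right)} 0 \cdot 16 = \left(- \frac{5}{4}\right) 0 \cdot 16 = 0 \cdot 16 = 0$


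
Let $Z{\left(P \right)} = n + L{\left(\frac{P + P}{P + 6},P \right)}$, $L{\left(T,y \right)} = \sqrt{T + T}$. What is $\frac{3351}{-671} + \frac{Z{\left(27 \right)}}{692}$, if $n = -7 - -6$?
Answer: $- \frac{2319563}{464332} + \frac{3 \sqrt{11}}{3806} \approx -4.9929$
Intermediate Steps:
$L{\left(T,y \right)} = \sqrt{2} \sqrt{T}$ ($L{\left(T,y \right)} = \sqrt{2 T} = \sqrt{2} \sqrt{T}$)
$n = -1$ ($n = -7 + 6 = -1$)
$Z{\left(P \right)} = -1 + 2 \sqrt{\frac{P}{6 + P}}$ ($Z{\left(P \right)} = -1 + \sqrt{2} \sqrt{\frac{P + P}{P + 6}} = -1 + \sqrt{2} \sqrt{\frac{2 P}{6 + P}} = -1 + \sqrt{2} \sqrt{2} \sqrt{\frac{P}{6 + P}} = -1 + 2 \sqrt{\frac{P}{6 + P}}$)
$\frac{3351}{-671} + \frac{Z{\left(27 \right)}}{692} = \frac{3351}{-671} + \frac{-1 + 2 \sqrt{\frac{27}{6 + 27}}}{692} = 3351 \left(- \frac{1}{671}\right) + \left(-1 + 2 \sqrt{\frac{27}{33}}\right) \frac{1}{692} = - \frac{3351}{671} + \left(-1 + 2 \sqrt{27 \cdot \frac{1}{33}}\right) \frac{1}{692} = - \frac{3351}{671} + \left(-1 + 2 \sqrt{\frac{9}{11}}\right) \frac{1}{692} = - \frac{3351}{671} + \left(-1 + 2 \frac{3 \sqrt{11}}{11}\right) \frac{1}{692} = - \frac{3351}{671} + \left(-1 + \frac{6 \sqrt{11}}{11}\right) \frac{1}{692} = - \frac{3351}{671} - \left(\frac{1}{692} - \frac{3 \sqrt{11}}{3806}\right) = - \frac{2319563}{464332} + \frac{3 \sqrt{11}}{3806}$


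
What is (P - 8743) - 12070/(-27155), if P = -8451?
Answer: -93378200/5431 ≈ -17194.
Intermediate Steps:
(P - 8743) - 12070/(-27155) = (-8451 - 8743) - 12070/(-27155) = -17194 - 12070*(-1/27155) = -17194 + 2414/5431 = -93378200/5431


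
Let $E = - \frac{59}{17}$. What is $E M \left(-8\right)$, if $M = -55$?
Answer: $- \frac{25960}{17} \approx -1527.1$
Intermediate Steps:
$E = - \frac{59}{17}$ ($E = \left(-59\right) \frac{1}{17} = - \frac{59}{17} \approx -3.4706$)
$E M \left(-8\right) = \left(- \frac{59}{17}\right) \left(-55\right) \left(-8\right) = \frac{3245}{17} \left(-8\right) = - \frac{25960}{17}$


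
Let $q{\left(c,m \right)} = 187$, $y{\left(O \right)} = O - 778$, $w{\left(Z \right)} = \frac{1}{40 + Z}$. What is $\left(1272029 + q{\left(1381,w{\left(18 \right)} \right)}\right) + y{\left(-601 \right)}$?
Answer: $1270837$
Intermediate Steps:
$y{\left(O \right)} = -778 + O$ ($y{\left(O \right)} = O - 778 = -778 + O$)
$\left(1272029 + q{\left(1381,w{\left(18 \right)} \right)}\right) + y{\left(-601 \right)} = \left(1272029 + 187\right) - 1379 = 1272216 - 1379 = 1270837$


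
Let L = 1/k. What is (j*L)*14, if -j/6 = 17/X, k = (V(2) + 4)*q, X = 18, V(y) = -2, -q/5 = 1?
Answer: 119/15 ≈ 7.9333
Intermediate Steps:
q = -5 (q = -5*1 = -5)
k = -10 (k = (-2 + 4)*(-5) = 2*(-5) = -10)
j = -17/3 (j = -102/18 = -6*17/18 = -17/3 ≈ -5.6667)
L = -⅒ (L = 1/(-10) = -⅒ ≈ -0.10000)
(j*L)*14 = -17/3*(-⅒)*14 = (17/30)*14 = 119/15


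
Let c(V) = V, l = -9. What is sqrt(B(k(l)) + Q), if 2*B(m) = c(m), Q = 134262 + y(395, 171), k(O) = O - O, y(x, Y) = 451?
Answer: sqrt(134713) ≈ 367.03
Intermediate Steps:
k(O) = 0
Q = 134713 (Q = 134262 + 451 = 134713)
B(m) = m/2
sqrt(B(k(l)) + Q) = sqrt((1/2)*0 + 134713) = sqrt(0 + 134713) = sqrt(134713)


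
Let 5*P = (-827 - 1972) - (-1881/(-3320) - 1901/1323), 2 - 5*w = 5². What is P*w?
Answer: 282679036309/109809000 ≈ 2574.3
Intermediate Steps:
w = -23/5 (w = ⅖ - ⅕*5² = ⅖ - ⅕*25 = ⅖ - 5 = -23/5 ≈ -4.6000)
P = -12290392883/21961800 (P = ((-827 - 1972) - (-1881/(-3320) - 1901/1323))/5 = (-2799 - (-1881*(-1/3320) - 1901*1/1323))/5 = (-2799 - (1881/3320 - 1901/1323))/5 = (-2799 - 1*(-3822757/4392360))/5 = (-2799 + 3822757/4392360)/5 = (⅕)*(-12290392883/4392360) = -12290392883/21961800 ≈ -559.63)
P*w = -12290392883/21961800*(-23/5) = 282679036309/109809000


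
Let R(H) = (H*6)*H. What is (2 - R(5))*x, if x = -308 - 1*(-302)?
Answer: 888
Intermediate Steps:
R(H) = 6*H² (R(H) = (6*H)*H = 6*H²)
x = -6 (x = -308 + 302 = -6)
(2 - R(5))*x = (2 - 6*5²)*(-6) = (2 - 6*25)*(-6) = (2 - 1*150)*(-6) = (2 - 150)*(-6) = -148*(-6) = 888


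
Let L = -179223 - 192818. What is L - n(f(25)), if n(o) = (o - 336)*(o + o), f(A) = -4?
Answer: -374761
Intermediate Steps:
L = -372041
n(o) = 2*o*(-336 + o) (n(o) = (-336 + o)*(2*o) = 2*o*(-336 + o))
L - n(f(25)) = -372041 - 2*(-4)*(-336 - 4) = -372041 - 2*(-4)*(-340) = -372041 - 1*2720 = -372041 - 2720 = -374761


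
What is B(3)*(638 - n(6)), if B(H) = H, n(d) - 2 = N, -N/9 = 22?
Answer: 2502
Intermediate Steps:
N = -198 (N = -9*22 = -198)
n(d) = -196 (n(d) = 2 - 198 = -196)
B(3)*(638 - n(6)) = 3*(638 - 1*(-196)) = 3*(638 + 196) = 3*834 = 2502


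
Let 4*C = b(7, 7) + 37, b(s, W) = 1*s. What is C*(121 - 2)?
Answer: 1309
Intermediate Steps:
b(s, W) = s
C = 11 (C = (7 + 37)/4 = (¼)*44 = 11)
C*(121 - 2) = 11*(121 - 2) = 11*119 = 1309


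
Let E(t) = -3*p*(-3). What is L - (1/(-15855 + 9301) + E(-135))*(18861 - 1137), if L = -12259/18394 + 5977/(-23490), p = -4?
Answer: 7788307803851194/12206120445 ≈ 6.3807e+5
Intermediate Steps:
E(t) = -36 (E(t) = -3*(-4)*(-3) = 12*(-3) = -36)
L = -99476212/108018765 (L = -12259*1/18394 + 5977*(-1/23490) = -12259/18394 - 5977/23490 = -99476212/108018765 ≈ -0.92092)
L - (1/(-15855 + 9301) + E(-135))*(18861 - 1137) = -99476212/108018765 - (1/(-15855 + 9301) - 36)*(18861 - 1137) = -99476212/108018765 - (1/(-6554) - 36)*17724 = -99476212/108018765 - (-1/6554 - 36)*17724 = -99476212/108018765 - (-235945)*17724/6554 = -99476212/108018765 - 1*(-2090944590/3277) = -99476212/108018765 + 2090944590/3277 = 7788307803851194/12206120445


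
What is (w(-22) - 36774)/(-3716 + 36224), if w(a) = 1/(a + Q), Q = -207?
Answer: -8421247/7444332 ≈ -1.1312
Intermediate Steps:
w(a) = 1/(-207 + a) (w(a) = 1/(a - 207) = 1/(-207 + a))
(w(-22) - 36774)/(-3716 + 36224) = (1/(-207 - 22) - 36774)/(-3716 + 36224) = (1/(-229) - 36774)/32508 = (-1/229 - 36774)*(1/32508) = -8421247/229*1/32508 = -8421247/7444332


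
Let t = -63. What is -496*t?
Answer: 31248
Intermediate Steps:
-496*t = -496*(-63) = 31248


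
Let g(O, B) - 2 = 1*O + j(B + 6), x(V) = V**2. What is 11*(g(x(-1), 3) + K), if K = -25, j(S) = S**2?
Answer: 649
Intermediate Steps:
g(O, B) = 2 + O + (6 + B)**2 (g(O, B) = 2 + (1*O + (B + 6)**2) = 2 + (O + (6 + B)**2) = 2 + O + (6 + B)**2)
11*(g(x(-1), 3) + K) = 11*((2 + (-1)**2 + (6 + 3)**2) - 25) = 11*((2 + 1 + 9**2) - 25) = 11*((2 + 1 + 81) - 25) = 11*(84 - 25) = 11*59 = 649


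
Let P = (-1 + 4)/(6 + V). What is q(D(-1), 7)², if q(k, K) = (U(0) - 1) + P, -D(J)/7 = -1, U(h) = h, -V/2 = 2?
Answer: ¼ ≈ 0.25000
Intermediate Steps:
V = -4 (V = -2*2 = -4)
P = 3/2 (P = (-1 + 4)/(6 - 4) = 3/2 ≈ 1.5000)
D(J) = 7 (D(J) = -7*(-1) = 7)
q(k, K) = ½ (q(k, K) = (0 - 1) + 3/2 = -1 + 3/2 = ½)
q(D(-1), 7)² = (½)² = ¼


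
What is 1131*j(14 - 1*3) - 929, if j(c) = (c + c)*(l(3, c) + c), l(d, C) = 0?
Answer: 272773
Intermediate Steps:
j(c) = 2*c² (j(c) = (c + c)*(0 + c) = (2*c)*c = 2*c²)
1131*j(14 - 1*3) - 929 = 1131*(2*(14 - 1*3)²) - 929 = 1131*(2*(14 - 3)²) - 929 = 1131*(2*11²) - 929 = 1131*(2*121) - 929 = 1131*242 - 929 = 273702 - 929 = 272773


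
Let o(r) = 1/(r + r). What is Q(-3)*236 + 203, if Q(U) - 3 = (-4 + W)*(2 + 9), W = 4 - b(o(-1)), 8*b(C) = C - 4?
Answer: 9485/4 ≈ 2371.3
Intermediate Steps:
o(r) = 1/(2*r)
b(C) = -½ + C/8 (b(C) = (C - 4)/8 = (-4 + C)/8 = -½ + C/8)
W = 73/16 (W = 4 - (-½ + ((½)/(-1))/8) = 4 - (-½ + ((½)*(-1))/8) = 4 - (-½ + (⅛)*(-½)) = 4 - (-½ - 1/16) = 4 - 1*(-9/16) = 4 + 9/16 = 73/16 ≈ 4.5625)
Q(U) = 147/16 (Q(U) = 3 + (-4 + 73/16)*(2 + 9) = 3 + (9/16)*11 = 3 + 99/16 = 147/16)
Q(-3)*236 + 203 = (147/16)*236 + 203 = 8673/4 + 203 = 9485/4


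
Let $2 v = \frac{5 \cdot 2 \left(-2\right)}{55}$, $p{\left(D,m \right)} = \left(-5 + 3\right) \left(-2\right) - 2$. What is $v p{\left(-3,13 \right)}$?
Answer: $- \frac{4}{11} \approx -0.36364$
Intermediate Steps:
$p{\left(D,m \right)} = 2$ ($p{\left(D,m \right)} = \left(-2\right) \left(-2\right) - 2 = 4 - 2 = 2$)
$v = - \frac{2}{11}$ ($v = \frac{5 \cdot 2 \left(-2\right) \frac{1}{55}}{2} = \frac{10 \left(-2\right) \frac{1}{55}}{2} = \frac{\left(-20\right) \frac{1}{55}}{2} = \frac{1}{2} \left(- \frac{4}{11}\right) = - \frac{2}{11} \approx -0.18182$)
$v p{\left(-3,13 \right)} = \left(- \frac{2}{11}\right) 2 = - \frac{4}{11}$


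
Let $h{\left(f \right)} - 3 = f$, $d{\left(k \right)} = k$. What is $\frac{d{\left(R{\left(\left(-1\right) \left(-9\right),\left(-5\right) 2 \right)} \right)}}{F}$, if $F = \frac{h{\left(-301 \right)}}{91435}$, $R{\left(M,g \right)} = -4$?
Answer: $\frac{182870}{149} \approx 1227.3$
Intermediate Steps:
$h{\left(f \right)} = 3 + f$
$F = - \frac{298}{91435}$ ($F = \frac{3 - 301}{91435} = \left(-298\right) \frac{1}{91435} = - \frac{298}{91435} \approx -0.0032591$)
$\frac{d{\left(R{\left(\left(-1\right) \left(-9\right),\left(-5\right) 2 \right)} \right)}}{F} = - \frac{4}{- \frac{298}{91435}} = \left(-4\right) \left(- \frac{91435}{298}\right) = \frac{182870}{149}$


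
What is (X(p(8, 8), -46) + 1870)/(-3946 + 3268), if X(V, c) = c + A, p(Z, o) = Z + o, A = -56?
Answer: -884/339 ≈ -2.6077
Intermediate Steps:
X(V, c) = -56 + c (X(V, c) = c - 56 = -56 + c)
(X(p(8, 8), -46) + 1870)/(-3946 + 3268) = ((-56 - 46) + 1870)/(-3946 + 3268) = (-102 + 1870)/(-678) = 1768*(-1/678) = -884/339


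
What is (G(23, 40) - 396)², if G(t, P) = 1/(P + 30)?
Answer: 768342961/4900 ≈ 1.5680e+5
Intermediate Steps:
G(t, P) = 1/(30 + P)
(G(23, 40) - 396)² = (1/(30 + 40) - 396)² = (1/70 - 396)² = (-27719/70)² = 768342961/4900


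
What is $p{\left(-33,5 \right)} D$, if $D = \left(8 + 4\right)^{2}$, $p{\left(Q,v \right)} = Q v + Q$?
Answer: $-28512$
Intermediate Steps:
$p{\left(Q,v \right)} = Q + Q v$
$D = 144$ ($D = 12^{2} = 144$)
$p{\left(-33,5 \right)} D = - 33 \left(1 + 5\right) 144 = \left(-33\right) 6 \cdot 144 = \left(-198\right) 144 = -28512$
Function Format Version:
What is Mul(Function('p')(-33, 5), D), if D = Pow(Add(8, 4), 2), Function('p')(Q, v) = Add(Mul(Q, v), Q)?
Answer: -28512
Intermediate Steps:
Function('p')(Q, v) = Add(Q, Mul(Q, v))
D = 144 (D = Pow(12, 2) = 144)
Mul(Function('p')(-33, 5), D) = Mul(Mul(-33, Add(1, 5)), 144) = Mul(Mul(-33, 6), 144) = Mul(-198, 144) = -28512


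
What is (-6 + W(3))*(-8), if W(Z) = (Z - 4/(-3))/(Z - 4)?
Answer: 248/3 ≈ 82.667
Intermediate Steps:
W(Z) = (4/3 + Z)/(-4 + Z) (W(Z) = (Z - 4*(-⅓))/(-4 + Z) = (Z + 4/3)/(-4 + Z) = (4/3 + Z)/(-4 + Z))
(-6 + W(3))*(-8) = (-6 + (4/3 + 3)/(-4 + 3))*(-8) = (-6 + (13/3)/(-1))*(-8) = (-6 - 1*13/3)*(-8) = (-6 - 13/3)*(-8) = -31/3*(-8) = 248/3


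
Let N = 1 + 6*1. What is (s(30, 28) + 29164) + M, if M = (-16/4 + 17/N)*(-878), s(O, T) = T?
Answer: 214002/7 ≈ 30572.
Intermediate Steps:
N = 7 (N = 1 + 6 = 7)
M = 9658/7 (M = (-16/4 + 17/7)*(-878) = (-16*¼ + 17*(⅐))*(-878) = (-4 + 17/7)*(-878) = -11/7*(-878) = 9658/7 ≈ 1379.7)
(s(30, 28) + 29164) + M = (28 + 29164) + 9658/7 = 29192 + 9658/7 = 214002/7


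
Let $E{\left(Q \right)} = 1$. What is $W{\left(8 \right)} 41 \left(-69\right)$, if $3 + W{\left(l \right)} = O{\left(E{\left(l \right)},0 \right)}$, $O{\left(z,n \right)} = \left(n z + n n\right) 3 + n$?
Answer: $8487$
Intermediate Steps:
$O{\left(z,n \right)} = n + 3 n^{2} + 3 n z$ ($O{\left(z,n \right)} = \left(n z + n^{2}\right) 3 + n = \left(n^{2} + n z\right) 3 + n = \left(3 n^{2} + 3 n z\right) + n = n + 3 n^{2} + 3 n z$)
$W{\left(l \right)} = -3$ ($W{\left(l \right)} = -3 + 0 \left(1 + 3 \cdot 0 + 3 \cdot 1\right) = -3 + 0 \left(1 + 0 + 3\right) = -3 + 0 \cdot 4 = -3 + 0 = -3$)
$W{\left(8 \right)} 41 \left(-69\right) = \left(-3\right) 41 \left(-69\right) = \left(-123\right) \left(-69\right) = 8487$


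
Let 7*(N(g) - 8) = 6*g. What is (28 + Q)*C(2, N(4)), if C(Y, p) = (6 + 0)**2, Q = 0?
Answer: 1008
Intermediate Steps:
N(g) = 8 + 6*g/7 (N(g) = 8 + (6*g)/7 = 8 + 6*g/7)
C(Y, p) = 36 (C(Y, p) = 6**2 = 36)
(28 + Q)*C(2, N(4)) = (28 + 0)*36 = 28*36 = 1008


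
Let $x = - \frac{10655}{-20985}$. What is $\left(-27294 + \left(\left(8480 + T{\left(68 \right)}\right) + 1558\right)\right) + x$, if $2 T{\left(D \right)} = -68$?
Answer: $- \frac{72563999}{4197} \approx -17290.0$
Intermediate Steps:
$T{\left(D \right)} = -34$ ($T{\left(D \right)} = \frac{1}{2} \left(-68\right) = -34$)
$x = \frac{2131}{4197}$ ($x = \left(-10655\right) \left(- \frac{1}{20985}\right) = \frac{2131}{4197} \approx 0.50774$)
$\left(-27294 + \left(\left(8480 + T{\left(68 \right)}\right) + 1558\right)\right) + x = \left(-27294 + \left(\left(8480 - 34\right) + 1558\right)\right) + \frac{2131}{4197} = \left(-27294 + \left(8446 + 1558\right)\right) + \frac{2131}{4197} = \left(-27294 + 10004\right) + \frac{2131}{4197} = -17290 + \frac{2131}{4197} = - \frac{72563999}{4197}$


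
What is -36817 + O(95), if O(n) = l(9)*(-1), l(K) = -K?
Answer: -36808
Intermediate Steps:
O(n) = 9 (O(n) = -1*9*(-1) = -9*(-1) = 9)
-36817 + O(95) = -36817 + 9 = -36808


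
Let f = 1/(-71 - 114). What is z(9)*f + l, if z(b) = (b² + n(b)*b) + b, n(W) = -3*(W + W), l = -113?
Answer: -20509/185 ≈ -110.86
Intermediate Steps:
n(W) = -6*W
z(b) = b - 5*b² (z(b) = (b² + (-6*b)*b) + b = (b² - 6*b²) + b = -5*b² + b = b - 5*b²)
f = -1/185 (f = 1/(-185) = -1/185 ≈ -0.0054054)
z(9)*f + l = (9*(1 - 5*9))*(-1/185) - 113 = (9*(1 - 45))*(-1/185) - 113 = (9*(-44))*(-1/185) - 113 = -396*(-1/185) - 113 = 396/185 - 113 = -20509/185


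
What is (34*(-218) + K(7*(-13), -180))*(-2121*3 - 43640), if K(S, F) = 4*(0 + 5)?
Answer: 369622176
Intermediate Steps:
K(S, F) = 20 (K(S, F) = 4*5 = 20)
(34*(-218) + K(7*(-13), -180))*(-2121*3 - 43640) = (34*(-218) + 20)*(-2121*3 - 43640) = (-7412 + 20)*(-6363 - 43640) = -7392*(-50003) = 369622176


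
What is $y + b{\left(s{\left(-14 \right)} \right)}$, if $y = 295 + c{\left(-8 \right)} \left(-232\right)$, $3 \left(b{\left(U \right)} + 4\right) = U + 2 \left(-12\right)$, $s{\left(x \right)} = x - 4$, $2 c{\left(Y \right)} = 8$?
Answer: $-651$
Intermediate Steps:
$c{\left(Y \right)} = 4$ ($c{\left(Y \right)} = \frac{1}{2} \cdot 8 = 4$)
$s{\left(x \right)} = -4 + x$
$b{\left(U \right)} = -12 + \frac{U}{3}$ ($b{\left(U \right)} = -4 + \frac{U + 2 \left(-12\right)}{3} = -4 + \frac{U - 24}{3} = -4 + \frac{-24 + U}{3} = -4 + \left(-8 + \frac{U}{3}\right) = -12 + \frac{U}{3}$)
$y = -633$ ($y = 295 + 4 \left(-232\right) = 295 - 928 = -633$)
$y + b{\left(s{\left(-14 \right)} \right)} = -633 - \left(12 - \frac{-4 - 14}{3}\right) = -633 + \left(-12 + \frac{1}{3} \left(-18\right)\right) = -633 - 18 = -651$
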